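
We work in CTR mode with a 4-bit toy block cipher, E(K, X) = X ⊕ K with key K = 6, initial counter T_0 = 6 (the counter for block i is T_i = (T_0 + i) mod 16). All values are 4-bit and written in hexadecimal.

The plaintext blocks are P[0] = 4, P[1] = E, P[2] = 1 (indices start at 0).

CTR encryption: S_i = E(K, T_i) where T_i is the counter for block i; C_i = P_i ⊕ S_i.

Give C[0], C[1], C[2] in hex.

C[0]: T = 6, S = E(K, T) = 0; 4 ⊕ 0 = 4.
C[1]: T = 7, S = E(K, T) = 1; E ⊕ 1 = F.
C[2]: T = 8, S = E(K, T) = E; 1 ⊕ E = F.

C[0] = 4, C[1] = F, C[2] = F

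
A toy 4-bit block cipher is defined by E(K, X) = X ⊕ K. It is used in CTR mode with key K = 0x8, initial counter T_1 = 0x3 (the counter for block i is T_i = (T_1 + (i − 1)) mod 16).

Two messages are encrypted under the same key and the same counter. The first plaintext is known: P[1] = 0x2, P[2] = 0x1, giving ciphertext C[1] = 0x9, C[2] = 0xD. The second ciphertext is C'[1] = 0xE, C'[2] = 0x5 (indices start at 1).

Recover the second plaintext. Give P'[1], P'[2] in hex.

P'[1] = 0x5, P'[2] = 0x9

In CTR with a reused counter, both messages share the same keystream S_i, so C_i ⊕ C'_i = P_i ⊕ P'_i and thus P'_i = P_i ⊕ C_i ⊕ C'_i.
P'[1]: 0x2 ⊕ 0x9 ⊕ 0xE = 0x5.
P'[2]: 0x1 ⊕ 0xD ⊕ 0x5 = 0x9.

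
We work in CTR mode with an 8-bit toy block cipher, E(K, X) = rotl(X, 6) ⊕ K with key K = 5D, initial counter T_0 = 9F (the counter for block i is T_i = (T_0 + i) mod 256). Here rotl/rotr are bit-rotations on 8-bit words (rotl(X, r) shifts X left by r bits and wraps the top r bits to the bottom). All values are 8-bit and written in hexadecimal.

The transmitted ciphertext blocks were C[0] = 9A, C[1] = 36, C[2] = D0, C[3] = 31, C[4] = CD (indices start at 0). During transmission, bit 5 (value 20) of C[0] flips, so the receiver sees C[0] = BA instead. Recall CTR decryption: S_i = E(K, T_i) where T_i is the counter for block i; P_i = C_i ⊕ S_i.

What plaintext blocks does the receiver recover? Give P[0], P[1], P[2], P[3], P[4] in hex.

P[0] = 00, P[1] = 43, P[2] = E5, P[3] = C4, P[4] = 78

Only C[0] changed, to BA. In CTR, a change in C_i flips the same bit in P_i only; the keystream is unaffected. Decrypting the received ciphertext:
P[0]: T = 9F, S = E(K, T) = BA; BA ⊕ BA = 00.
P[1]: T = A0, S = E(K, T) = 75; 36 ⊕ 75 = 43.
P[2]: T = A1, S = E(K, T) = 35; D0 ⊕ 35 = E5.
P[3]: T = A2, S = E(K, T) = F5; 31 ⊕ F5 = C4.
P[4]: T = A3, S = E(K, T) = B5; CD ⊕ B5 = 78.
Blocks that differ from the original plaintext: P[0].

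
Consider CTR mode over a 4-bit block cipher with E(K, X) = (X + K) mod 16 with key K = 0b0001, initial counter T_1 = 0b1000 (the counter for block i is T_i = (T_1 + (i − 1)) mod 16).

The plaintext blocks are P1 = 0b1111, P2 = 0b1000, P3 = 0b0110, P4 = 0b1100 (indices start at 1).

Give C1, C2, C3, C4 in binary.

C1 = 0b0110, C2 = 0b0010, C3 = 0b1101, C4 = 0b0000

CTR encryption: S_i = E(K, T_i) where T_i is the counter for block i; C_i = P_i ⊕ S_i.
C1: T = 0b1000, S = E(K, T) = 0b1001; 0b1111 ⊕ 0b1001 = 0b0110.
C2: T = 0b1001, S = E(K, T) = 0b1010; 0b1000 ⊕ 0b1010 = 0b0010.
C3: T = 0b1010, S = E(K, T) = 0b1011; 0b0110 ⊕ 0b1011 = 0b1101.
C4: T = 0b1011, S = E(K, T) = 0b1100; 0b1100 ⊕ 0b1100 = 0b0000.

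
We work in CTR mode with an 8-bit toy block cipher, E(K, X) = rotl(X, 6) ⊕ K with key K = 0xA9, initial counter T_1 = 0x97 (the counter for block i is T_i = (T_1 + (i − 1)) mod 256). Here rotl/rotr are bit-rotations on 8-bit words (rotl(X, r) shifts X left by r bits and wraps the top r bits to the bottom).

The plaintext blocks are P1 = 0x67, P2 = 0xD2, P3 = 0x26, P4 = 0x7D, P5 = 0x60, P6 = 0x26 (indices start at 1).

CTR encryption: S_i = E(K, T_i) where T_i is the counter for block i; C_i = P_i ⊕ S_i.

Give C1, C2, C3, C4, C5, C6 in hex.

C1 = 0x2B, C2 = 0x5D, C3 = 0xE9, C4 = 0x72, C5 = 0x2F, C6 = 0xA8

C1: T = 0x97, S = E(K, T) = 0x4C; 0x67 ⊕ 0x4C = 0x2B.
C2: T = 0x98, S = E(K, T) = 0x8F; 0xD2 ⊕ 0x8F = 0x5D.
C3: T = 0x99, S = E(K, T) = 0xCF; 0x26 ⊕ 0xCF = 0xE9.
C4: T = 0x9A, S = E(K, T) = 0x0F; 0x7D ⊕ 0x0F = 0x72.
C5: T = 0x9B, S = E(K, T) = 0x4F; 0x60 ⊕ 0x4F = 0x2F.
C6: T = 0x9C, S = E(K, T) = 0x8E; 0x26 ⊕ 0x8E = 0xA8.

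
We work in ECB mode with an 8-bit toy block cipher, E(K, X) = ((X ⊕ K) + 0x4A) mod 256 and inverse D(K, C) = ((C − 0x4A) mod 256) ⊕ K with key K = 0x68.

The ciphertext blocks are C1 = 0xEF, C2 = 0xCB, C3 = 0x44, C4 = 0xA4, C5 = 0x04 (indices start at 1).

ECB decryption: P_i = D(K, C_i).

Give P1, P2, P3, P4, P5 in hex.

P1 = 0xCD, P2 = 0xE9, P3 = 0x92, P4 = 0x32, P5 = 0xD2

P1: D(K, 0xEF) = 0xCD.
P2: D(K, 0xCB) = 0xE9.
P3: D(K, 0x44) = 0x92.
P4: D(K, 0xA4) = 0x32.
P5: D(K, 0x04) = 0xD2.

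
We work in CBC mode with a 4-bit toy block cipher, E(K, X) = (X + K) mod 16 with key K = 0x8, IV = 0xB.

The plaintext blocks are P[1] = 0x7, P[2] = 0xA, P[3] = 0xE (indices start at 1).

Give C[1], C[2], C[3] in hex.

C[1] = 0x4, C[2] = 0x6, C[3] = 0x0

CBC encryption: C_i = E(K, P_i ⊕ C_{i−1}), with C_{0} = IV.
C[1]: P[1] ⊕ 0xB = 0xC; E(K, 0xC) = 0x4.
C[2]: P[2] ⊕ 0x4 = 0xE; E(K, 0xE) = 0x6.
C[3]: P[3] ⊕ 0x6 = 0x8; E(K, 0x8) = 0x0.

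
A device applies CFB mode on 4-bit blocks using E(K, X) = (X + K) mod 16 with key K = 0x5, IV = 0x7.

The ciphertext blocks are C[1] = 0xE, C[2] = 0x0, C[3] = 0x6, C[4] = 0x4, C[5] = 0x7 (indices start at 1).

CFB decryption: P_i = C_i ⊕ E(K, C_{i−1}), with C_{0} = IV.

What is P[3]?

P[3] = 0x3

P[3]: E(K, 0x0) = 0x5; 0x6 ⊕ 0x5 = 0x3.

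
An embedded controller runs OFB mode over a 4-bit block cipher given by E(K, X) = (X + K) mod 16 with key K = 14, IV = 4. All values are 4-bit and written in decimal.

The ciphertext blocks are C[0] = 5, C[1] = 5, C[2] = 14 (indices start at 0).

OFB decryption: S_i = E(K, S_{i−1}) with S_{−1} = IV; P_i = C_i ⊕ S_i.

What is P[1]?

P[1] = 5

P[0]: S = E(K, 4) = 2; 5 ⊕ 2 = 7.
P[1]: S = E(K, 2) = 0; 5 ⊕ 0 = 5.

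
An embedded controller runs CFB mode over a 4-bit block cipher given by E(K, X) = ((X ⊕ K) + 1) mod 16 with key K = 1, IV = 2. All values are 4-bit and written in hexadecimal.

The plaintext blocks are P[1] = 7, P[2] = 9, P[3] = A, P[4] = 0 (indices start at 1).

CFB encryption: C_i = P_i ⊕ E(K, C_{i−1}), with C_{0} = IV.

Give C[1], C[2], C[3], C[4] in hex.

C[1] = 3, C[2] = A, C[3] = 6, C[4] = 8

C[1]: E(K, 2) = 4; 7 ⊕ 4 = 3.
C[2]: E(K, 3) = 3; 9 ⊕ 3 = A.
C[3]: E(K, A) = C; A ⊕ C = 6.
C[4]: E(K, 6) = 8; 0 ⊕ 8 = 8.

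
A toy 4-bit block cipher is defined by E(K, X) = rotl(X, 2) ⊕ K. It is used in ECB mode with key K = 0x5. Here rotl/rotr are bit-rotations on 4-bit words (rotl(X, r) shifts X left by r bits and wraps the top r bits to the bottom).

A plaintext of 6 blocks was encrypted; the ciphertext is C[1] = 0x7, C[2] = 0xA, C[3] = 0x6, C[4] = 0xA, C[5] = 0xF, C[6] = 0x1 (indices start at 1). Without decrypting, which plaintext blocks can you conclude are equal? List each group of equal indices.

P[2] = P[4]

ECB encrypts each block independently with the same key, so equal ciphertext blocks imply equal plaintext blocks.
C[2] = C[4] = 0xA, so P[2] = P[4].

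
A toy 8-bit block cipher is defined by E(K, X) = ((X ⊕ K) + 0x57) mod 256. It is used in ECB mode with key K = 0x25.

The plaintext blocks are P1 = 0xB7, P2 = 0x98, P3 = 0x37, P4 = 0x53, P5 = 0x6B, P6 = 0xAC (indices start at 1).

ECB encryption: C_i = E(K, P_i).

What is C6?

C6: E(K, 0xAC) = 0xE0.

C6 = 0xE0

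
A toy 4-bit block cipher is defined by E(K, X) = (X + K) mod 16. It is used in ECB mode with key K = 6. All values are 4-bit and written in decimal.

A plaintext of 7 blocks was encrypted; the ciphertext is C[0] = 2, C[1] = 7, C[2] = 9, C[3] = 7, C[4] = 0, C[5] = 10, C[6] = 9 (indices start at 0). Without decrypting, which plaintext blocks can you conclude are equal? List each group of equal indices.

P[1] = P[3]; P[2] = P[6]

ECB encrypts each block independently with the same key, so equal ciphertext blocks imply equal plaintext blocks.
C[1] = C[3] = 7, so P[1] = P[3].
C[2] = C[6] = 9, so P[2] = P[6].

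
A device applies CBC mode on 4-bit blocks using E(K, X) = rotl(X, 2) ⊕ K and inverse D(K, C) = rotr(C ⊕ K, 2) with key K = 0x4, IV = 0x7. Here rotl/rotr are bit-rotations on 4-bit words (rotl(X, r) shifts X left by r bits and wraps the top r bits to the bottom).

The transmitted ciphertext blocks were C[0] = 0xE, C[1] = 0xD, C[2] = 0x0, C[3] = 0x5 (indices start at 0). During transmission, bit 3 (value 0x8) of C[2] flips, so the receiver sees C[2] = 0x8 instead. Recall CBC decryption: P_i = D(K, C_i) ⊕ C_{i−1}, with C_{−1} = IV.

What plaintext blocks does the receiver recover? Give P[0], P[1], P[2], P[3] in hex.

Only C[2] changed, to 0x8. In CBC, a change in C_i garbles P_i and flips the same bit in P_{i+1}. Decrypting the received ciphertext:
P[0]: D(K, 0xE) = 0xA; 0xA ⊕ 0x7 = 0xD.
P[1]: D(K, 0xD) = 0x6; 0x6 ⊕ 0xE = 0x8.
P[2]: D(K, 0x8) = 0x3; 0x3 ⊕ 0xD = 0xE.
P[3]: D(K, 0x5) = 0x4; 0x4 ⊕ 0x8 = 0xC.
Blocks that differ from the original plaintext: P[2], P[3].

P[0] = 0xD, P[1] = 0x8, P[2] = 0xE, P[3] = 0xC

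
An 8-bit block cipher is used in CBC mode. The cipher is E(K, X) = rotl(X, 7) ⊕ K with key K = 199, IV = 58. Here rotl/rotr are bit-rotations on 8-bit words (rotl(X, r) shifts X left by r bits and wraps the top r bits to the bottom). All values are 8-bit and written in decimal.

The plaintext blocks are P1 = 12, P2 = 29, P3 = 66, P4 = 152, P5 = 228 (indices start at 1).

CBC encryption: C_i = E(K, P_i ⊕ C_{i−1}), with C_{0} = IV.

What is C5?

C5 = 45

C1: P1 ⊕ 58 = 54; E(K, 54) = 220.
C2: P2 ⊕ 220 = 193; E(K, 193) = 39.
C3: P3 ⊕ 39 = 101; E(K, 101) = 117.
C4: P4 ⊕ 117 = 237; E(K, 237) = 49.
C5: P5 ⊕ 49 = 213; E(K, 213) = 45.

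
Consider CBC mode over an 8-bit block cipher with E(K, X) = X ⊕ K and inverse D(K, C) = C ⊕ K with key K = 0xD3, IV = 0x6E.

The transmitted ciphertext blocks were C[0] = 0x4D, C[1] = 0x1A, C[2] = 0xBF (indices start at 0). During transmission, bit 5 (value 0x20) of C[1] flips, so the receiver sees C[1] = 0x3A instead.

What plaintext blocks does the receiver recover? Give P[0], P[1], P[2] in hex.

P[0] = 0xF0, P[1] = 0xA4, P[2] = 0x56

CBC decryption: P_i = D(K, C_i) ⊕ C_{i−1}, with C_{−1} = IV.
Only C[1] changed, to 0x3A. In CBC, a change in C_i garbles P_i and flips the same bit in P_{i+1}. Decrypting the received ciphertext:
P[0]: D(K, 0x4D) = 0x9E; 0x9E ⊕ 0x6E = 0xF0.
P[1]: D(K, 0x3A) = 0xE9; 0xE9 ⊕ 0x4D = 0xA4.
P[2]: D(K, 0xBF) = 0x6C; 0x6C ⊕ 0x3A = 0x56.
Blocks that differ from the original plaintext: P[1], P[2].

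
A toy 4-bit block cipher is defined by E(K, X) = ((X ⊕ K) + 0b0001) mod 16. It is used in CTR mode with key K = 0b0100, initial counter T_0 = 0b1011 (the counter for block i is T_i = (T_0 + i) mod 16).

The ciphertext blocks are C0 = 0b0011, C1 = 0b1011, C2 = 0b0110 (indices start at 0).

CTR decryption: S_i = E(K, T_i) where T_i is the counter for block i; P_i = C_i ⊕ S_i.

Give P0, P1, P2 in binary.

P0 = 0b0011, P1 = 0b0010, P2 = 0b1100

P0: T = 0b1011, S = E(K, T) = 0b0000; 0b0011 ⊕ 0b0000 = 0b0011.
P1: T = 0b1100, S = E(K, T) = 0b1001; 0b1011 ⊕ 0b1001 = 0b0010.
P2: T = 0b1101, S = E(K, T) = 0b1010; 0b0110 ⊕ 0b1010 = 0b1100.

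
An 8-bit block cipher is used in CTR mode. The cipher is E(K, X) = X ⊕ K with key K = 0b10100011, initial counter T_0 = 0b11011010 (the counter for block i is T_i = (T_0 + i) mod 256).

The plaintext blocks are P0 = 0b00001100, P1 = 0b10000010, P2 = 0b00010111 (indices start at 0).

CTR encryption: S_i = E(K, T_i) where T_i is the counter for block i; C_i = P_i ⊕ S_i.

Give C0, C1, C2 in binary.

C0 = 0b01110101, C1 = 0b11111010, C2 = 0b01101000

C0: T = 0b11011010, S = E(K, T) = 0b01111001; 0b00001100 ⊕ 0b01111001 = 0b01110101.
C1: T = 0b11011011, S = E(K, T) = 0b01111000; 0b10000010 ⊕ 0b01111000 = 0b11111010.
C2: T = 0b11011100, S = E(K, T) = 0b01111111; 0b00010111 ⊕ 0b01111111 = 0b01101000.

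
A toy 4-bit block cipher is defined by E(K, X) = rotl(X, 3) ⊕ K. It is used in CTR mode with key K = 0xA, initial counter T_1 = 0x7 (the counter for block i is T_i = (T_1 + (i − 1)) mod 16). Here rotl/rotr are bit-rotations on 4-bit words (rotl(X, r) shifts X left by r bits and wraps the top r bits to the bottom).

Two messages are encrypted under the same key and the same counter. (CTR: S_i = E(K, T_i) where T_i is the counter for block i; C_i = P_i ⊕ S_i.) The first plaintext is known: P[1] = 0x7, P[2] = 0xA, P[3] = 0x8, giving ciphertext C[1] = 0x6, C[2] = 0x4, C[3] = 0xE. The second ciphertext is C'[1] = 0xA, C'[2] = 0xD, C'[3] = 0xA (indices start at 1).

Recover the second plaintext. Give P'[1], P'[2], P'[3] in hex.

In CTR with a reused counter, both messages share the same keystream S_i, so C_i ⊕ C'_i = P_i ⊕ P'_i and thus P'_i = P_i ⊕ C_i ⊕ C'_i.
P'[1]: 0x7 ⊕ 0x6 ⊕ 0xA = 0xB.
P'[2]: 0xA ⊕ 0x4 ⊕ 0xD = 0x3.
P'[3]: 0x8 ⊕ 0xE ⊕ 0xA = 0xC.

P'[1] = 0xB, P'[2] = 0x3, P'[3] = 0xC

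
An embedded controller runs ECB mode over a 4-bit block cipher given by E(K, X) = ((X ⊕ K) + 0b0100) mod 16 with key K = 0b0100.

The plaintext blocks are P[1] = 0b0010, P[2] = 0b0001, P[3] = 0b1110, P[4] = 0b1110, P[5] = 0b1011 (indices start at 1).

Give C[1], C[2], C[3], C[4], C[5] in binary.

ECB encryption: C_i = E(K, P_i).
C[1]: E(K, 0b0010) = 0b1010.
C[2]: E(K, 0b0001) = 0b1001.
C[3]: E(K, 0b1110) = 0b1110.
C[4]: E(K, 0b1110) = 0b1110.
C[5]: E(K, 0b1011) = 0b0011.

C[1] = 0b1010, C[2] = 0b1001, C[3] = 0b1110, C[4] = 0b1110, C[5] = 0b0011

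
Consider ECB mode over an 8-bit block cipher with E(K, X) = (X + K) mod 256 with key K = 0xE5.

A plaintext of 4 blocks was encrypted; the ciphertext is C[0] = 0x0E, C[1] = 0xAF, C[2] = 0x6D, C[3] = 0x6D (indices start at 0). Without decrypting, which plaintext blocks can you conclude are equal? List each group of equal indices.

P[2] = P[3]

ECB encrypts each block independently with the same key, so equal ciphertext blocks imply equal plaintext blocks.
C[2] = C[3] = 0x6D, so P[2] = P[3].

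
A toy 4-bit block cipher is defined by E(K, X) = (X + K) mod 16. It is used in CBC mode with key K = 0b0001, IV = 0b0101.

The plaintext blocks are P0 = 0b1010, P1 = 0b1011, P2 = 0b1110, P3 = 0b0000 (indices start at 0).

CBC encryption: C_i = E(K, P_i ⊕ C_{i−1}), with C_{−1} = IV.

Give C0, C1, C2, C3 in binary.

C0: P0 ⊕ 0b0101 = 0b1111; E(K, 0b1111) = 0b0000.
C1: P1 ⊕ 0b0000 = 0b1011; E(K, 0b1011) = 0b1100.
C2: P2 ⊕ 0b1100 = 0b0010; E(K, 0b0010) = 0b0011.
C3: P3 ⊕ 0b0011 = 0b0011; E(K, 0b0011) = 0b0100.

C0 = 0b0000, C1 = 0b1100, C2 = 0b0011, C3 = 0b0100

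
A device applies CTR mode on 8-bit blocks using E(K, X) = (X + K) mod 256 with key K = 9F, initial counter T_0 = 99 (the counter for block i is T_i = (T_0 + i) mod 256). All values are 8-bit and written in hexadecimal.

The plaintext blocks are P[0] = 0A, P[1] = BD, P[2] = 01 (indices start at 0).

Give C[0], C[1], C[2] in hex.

C[0] = 32, C[1] = 84, C[2] = 3B

CTR encryption: S_i = E(K, T_i) where T_i is the counter for block i; C_i = P_i ⊕ S_i.
C[0]: T = 99, S = E(K, T) = 38; 0A ⊕ 38 = 32.
C[1]: T = 9A, S = E(K, T) = 39; BD ⊕ 39 = 84.
C[2]: T = 9B, S = E(K, T) = 3A; 01 ⊕ 3A = 3B.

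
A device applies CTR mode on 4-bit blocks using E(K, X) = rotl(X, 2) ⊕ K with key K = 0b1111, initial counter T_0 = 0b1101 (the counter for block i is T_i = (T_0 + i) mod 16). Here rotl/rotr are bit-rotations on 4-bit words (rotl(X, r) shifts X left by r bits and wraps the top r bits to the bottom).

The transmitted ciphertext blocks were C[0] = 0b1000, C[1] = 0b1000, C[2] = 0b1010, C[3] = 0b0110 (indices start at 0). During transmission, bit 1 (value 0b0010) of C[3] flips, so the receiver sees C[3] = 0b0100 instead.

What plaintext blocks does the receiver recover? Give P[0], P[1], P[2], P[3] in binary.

CTR decryption: S_i = E(K, T_i) where T_i is the counter for block i; P_i = C_i ⊕ S_i.
Only C[3] changed, to 0b0100. In CTR, a change in C_i flips the same bit in P_i only; the keystream is unaffected. Decrypting the received ciphertext:
P[0]: T = 0b1101, S = E(K, T) = 0b1000; 0b1000 ⊕ 0b1000 = 0b0000.
P[1]: T = 0b1110, S = E(K, T) = 0b0100; 0b1000 ⊕ 0b0100 = 0b1100.
P[2]: T = 0b1111, S = E(K, T) = 0b0000; 0b1010 ⊕ 0b0000 = 0b1010.
P[3]: T = 0b0000, S = E(K, T) = 0b1111; 0b0100 ⊕ 0b1111 = 0b1011.
Blocks that differ from the original plaintext: P[3].

P[0] = 0b0000, P[1] = 0b1100, P[2] = 0b1010, P[3] = 0b1011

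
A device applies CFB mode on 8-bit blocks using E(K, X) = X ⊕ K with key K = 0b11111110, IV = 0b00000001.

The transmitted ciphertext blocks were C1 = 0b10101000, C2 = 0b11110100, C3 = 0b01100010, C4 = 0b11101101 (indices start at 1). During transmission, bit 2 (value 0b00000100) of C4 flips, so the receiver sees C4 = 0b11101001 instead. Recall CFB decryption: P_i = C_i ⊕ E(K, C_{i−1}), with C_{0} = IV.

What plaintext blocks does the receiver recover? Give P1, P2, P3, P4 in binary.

P1 = 0b01010111, P2 = 0b10100010, P3 = 0b01101000, P4 = 0b01110101

Only C4 changed, to 0b11101001. In CFB, a change in C_i flips the same bit in P_i and garbles P_{i+1}. Decrypting the received ciphertext:
P1: E(K, 0b00000001) = 0b11111111; 0b10101000 ⊕ 0b11111111 = 0b01010111.
P2: E(K, 0b10101000) = 0b01010110; 0b11110100 ⊕ 0b01010110 = 0b10100010.
P3: E(K, 0b11110100) = 0b00001010; 0b01100010 ⊕ 0b00001010 = 0b01101000.
P4: E(K, 0b01100010) = 0b10011100; 0b11101001 ⊕ 0b10011100 = 0b01110101.
Blocks that differ from the original plaintext: P4.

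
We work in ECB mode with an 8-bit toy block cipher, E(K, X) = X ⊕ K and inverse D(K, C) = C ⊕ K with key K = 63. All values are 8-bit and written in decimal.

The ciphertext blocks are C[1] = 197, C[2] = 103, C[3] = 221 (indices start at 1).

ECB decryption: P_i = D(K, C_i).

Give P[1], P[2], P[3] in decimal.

P[1]: D(K, 197) = 250.
P[2]: D(K, 103) = 88.
P[3]: D(K, 221) = 226.

P[1] = 250, P[2] = 88, P[3] = 226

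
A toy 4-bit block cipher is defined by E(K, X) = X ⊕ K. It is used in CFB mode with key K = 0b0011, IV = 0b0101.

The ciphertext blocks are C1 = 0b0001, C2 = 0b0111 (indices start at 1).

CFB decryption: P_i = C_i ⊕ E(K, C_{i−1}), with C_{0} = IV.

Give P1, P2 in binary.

P1: E(K, 0b0101) = 0b0110; 0b0001 ⊕ 0b0110 = 0b0111.
P2: E(K, 0b0001) = 0b0010; 0b0111 ⊕ 0b0010 = 0b0101.

P1 = 0b0111, P2 = 0b0101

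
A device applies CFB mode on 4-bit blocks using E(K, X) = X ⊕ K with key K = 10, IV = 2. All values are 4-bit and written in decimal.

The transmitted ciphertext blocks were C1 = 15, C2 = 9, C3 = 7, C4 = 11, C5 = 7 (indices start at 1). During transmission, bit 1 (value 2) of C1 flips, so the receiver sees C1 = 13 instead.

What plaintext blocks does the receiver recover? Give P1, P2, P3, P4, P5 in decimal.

CFB decryption: P_i = C_i ⊕ E(K, C_{i−1}), with C_{0} = IV.
Only C1 changed, to 13. In CFB, a change in C_i flips the same bit in P_i and garbles P_{i+1}. Decrypting the received ciphertext:
P1: E(K, 2) = 8; 13 ⊕ 8 = 5.
P2: E(K, 13) = 7; 9 ⊕ 7 = 14.
P3: E(K, 9) = 3; 7 ⊕ 3 = 4.
P4: E(K, 7) = 13; 11 ⊕ 13 = 6.
P5: E(K, 11) = 1; 7 ⊕ 1 = 6.
Blocks that differ from the original plaintext: P1, P2.

P1 = 5, P2 = 14, P3 = 4, P4 = 6, P5 = 6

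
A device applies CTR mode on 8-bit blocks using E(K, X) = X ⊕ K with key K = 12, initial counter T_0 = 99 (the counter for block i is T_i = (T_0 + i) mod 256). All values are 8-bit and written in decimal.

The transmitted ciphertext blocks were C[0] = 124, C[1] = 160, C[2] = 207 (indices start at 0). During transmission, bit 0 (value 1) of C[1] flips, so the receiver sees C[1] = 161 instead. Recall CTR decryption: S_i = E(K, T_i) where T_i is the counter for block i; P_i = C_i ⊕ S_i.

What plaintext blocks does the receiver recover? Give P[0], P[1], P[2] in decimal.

Only C[1] changed, to 161. In CTR, a change in C_i flips the same bit in P_i only; the keystream is unaffected. Decrypting the received ciphertext:
P[0]: T = 99, S = E(K, T) = 111; 124 ⊕ 111 = 19.
P[1]: T = 100, S = E(K, T) = 104; 161 ⊕ 104 = 201.
P[2]: T = 101, S = E(K, T) = 105; 207 ⊕ 105 = 166.
Blocks that differ from the original plaintext: P[1].

P[0] = 19, P[1] = 201, P[2] = 166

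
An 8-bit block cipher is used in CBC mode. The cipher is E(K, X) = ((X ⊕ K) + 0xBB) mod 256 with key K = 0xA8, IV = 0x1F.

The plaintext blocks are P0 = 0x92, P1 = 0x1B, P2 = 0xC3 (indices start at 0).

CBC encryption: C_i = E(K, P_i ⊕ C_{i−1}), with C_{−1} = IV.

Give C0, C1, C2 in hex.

C0 = 0xE0, C1 = 0x0E, C2 = 0x20

C0: P0 ⊕ 0x1F = 0x8D; E(K, 0x8D) = 0xE0.
C1: P1 ⊕ 0xE0 = 0xFB; E(K, 0xFB) = 0x0E.
C2: P2 ⊕ 0x0E = 0xCD; E(K, 0xCD) = 0x20.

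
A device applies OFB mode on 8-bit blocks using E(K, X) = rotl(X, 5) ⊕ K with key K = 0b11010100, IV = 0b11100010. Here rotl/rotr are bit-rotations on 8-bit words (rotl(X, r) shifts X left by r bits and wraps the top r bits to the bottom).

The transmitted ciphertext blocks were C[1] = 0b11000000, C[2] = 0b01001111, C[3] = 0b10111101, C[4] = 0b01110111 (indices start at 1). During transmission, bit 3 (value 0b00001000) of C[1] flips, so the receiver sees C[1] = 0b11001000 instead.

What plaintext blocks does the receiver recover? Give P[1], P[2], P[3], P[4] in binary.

OFB decryption: S_i = E(K, S_{i−1}) with S_{0} = IV; P_i = C_i ⊕ S_i.
Only C[1] changed, to 0b11001000. In OFB, a change in C_i flips the same bit in P_i only; the keystream is unaffected. Decrypting the received ciphertext:
P[1]: S = E(K, 0b11100010) = 0b10001000; 0b11001000 ⊕ 0b10001000 = 0b01000000.
P[2]: S = E(K, 0b10001000) = 0b11000101; 0b01001111 ⊕ 0b11000101 = 0b10001010.
P[3]: S = E(K, 0b11000101) = 0b01101100; 0b10111101 ⊕ 0b01101100 = 0b11010001.
P[4]: S = E(K, 0b01101100) = 0b01011001; 0b01110111 ⊕ 0b01011001 = 0b00101110.
Blocks that differ from the original plaintext: P[1].

P[1] = 0b01000000, P[2] = 0b10001010, P[3] = 0b11010001, P[4] = 0b00101110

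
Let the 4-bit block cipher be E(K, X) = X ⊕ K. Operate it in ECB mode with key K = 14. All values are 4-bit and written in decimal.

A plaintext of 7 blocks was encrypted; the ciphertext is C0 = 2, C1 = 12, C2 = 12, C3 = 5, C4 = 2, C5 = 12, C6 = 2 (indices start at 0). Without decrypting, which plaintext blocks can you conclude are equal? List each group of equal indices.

P0 = P4 = P6; P1 = P2 = P5

ECB encrypts each block independently with the same key, so equal ciphertext blocks imply equal plaintext blocks.
C0 = C4 = C6 = 2, so P0 = P4 = P6.
C1 = C2 = C5 = 12, so P1 = P2 = P5.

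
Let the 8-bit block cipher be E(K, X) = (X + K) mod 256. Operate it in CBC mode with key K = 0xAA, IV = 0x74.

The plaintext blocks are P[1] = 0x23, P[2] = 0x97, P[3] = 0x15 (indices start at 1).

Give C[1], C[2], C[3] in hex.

CBC encryption: C_i = E(K, P_i ⊕ C_{i−1}), with C_{0} = IV.
C[1]: P[1] ⊕ 0x74 = 0x57; E(K, 0x57) = 0x01.
C[2]: P[2] ⊕ 0x01 = 0x96; E(K, 0x96) = 0x40.
C[3]: P[3] ⊕ 0x40 = 0x55; E(K, 0x55) = 0xFF.

C[1] = 0x01, C[2] = 0x40, C[3] = 0xFF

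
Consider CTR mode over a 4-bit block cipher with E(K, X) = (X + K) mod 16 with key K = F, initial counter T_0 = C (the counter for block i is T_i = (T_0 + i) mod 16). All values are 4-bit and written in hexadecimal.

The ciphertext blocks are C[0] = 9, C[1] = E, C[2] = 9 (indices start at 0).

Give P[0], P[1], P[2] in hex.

P[0] = 2, P[1] = 2, P[2] = 4

CTR decryption: S_i = E(K, T_i) where T_i is the counter for block i; P_i = C_i ⊕ S_i.
P[0]: T = C, S = E(K, T) = B; 9 ⊕ B = 2.
P[1]: T = D, S = E(K, T) = C; E ⊕ C = 2.
P[2]: T = E, S = E(K, T) = D; 9 ⊕ D = 4.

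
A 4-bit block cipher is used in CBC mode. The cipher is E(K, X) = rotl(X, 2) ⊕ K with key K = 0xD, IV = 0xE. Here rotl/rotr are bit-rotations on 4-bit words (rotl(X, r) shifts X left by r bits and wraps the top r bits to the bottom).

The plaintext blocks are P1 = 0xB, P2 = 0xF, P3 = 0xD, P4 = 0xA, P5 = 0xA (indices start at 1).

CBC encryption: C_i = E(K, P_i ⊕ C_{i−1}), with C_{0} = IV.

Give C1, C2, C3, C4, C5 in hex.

C1: P1 ⊕ 0xE = 0x5; E(K, 0x5) = 0x8.
C2: P2 ⊕ 0x8 = 0x7; E(K, 0x7) = 0x0.
C3: P3 ⊕ 0x0 = 0xD; E(K, 0xD) = 0xA.
C4: P4 ⊕ 0xA = 0x0; E(K, 0x0) = 0xD.
C5: P5 ⊕ 0xD = 0x7; E(K, 0x7) = 0x0.

C1 = 0x8, C2 = 0x0, C3 = 0xA, C4 = 0xD, C5 = 0x0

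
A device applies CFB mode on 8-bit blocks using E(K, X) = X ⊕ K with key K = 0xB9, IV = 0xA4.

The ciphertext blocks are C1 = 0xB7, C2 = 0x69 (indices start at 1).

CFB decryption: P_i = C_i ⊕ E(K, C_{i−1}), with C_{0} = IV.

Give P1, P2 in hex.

P1: E(K, 0xA4) = 0x1D; 0xB7 ⊕ 0x1D = 0xAA.
P2: E(K, 0xB7) = 0x0E; 0x69 ⊕ 0x0E = 0x67.

P1 = 0xAA, P2 = 0x67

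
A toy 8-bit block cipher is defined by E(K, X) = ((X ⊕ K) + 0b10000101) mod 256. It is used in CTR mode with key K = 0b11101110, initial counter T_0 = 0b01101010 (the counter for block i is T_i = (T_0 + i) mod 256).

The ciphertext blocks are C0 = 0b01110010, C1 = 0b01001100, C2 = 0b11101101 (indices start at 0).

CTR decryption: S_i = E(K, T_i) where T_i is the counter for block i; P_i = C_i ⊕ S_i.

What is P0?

P0: T = 0b01101010, S = E(K, T) = 0b00001001; 0b01110010 ⊕ 0b00001001 = 0b01111011.

P0 = 0b01111011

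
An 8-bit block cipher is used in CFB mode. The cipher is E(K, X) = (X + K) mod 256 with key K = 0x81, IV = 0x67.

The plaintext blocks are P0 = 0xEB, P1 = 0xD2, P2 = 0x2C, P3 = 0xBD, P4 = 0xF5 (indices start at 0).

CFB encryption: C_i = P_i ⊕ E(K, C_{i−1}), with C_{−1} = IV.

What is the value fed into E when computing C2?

C0: E(K, 0x67) = 0xE8; 0xEB ⊕ 0xE8 = 0x03.
C1: E(K, 0x03) = 0x84; 0xD2 ⊕ 0x84 = 0x56.
C2: E(K, 0x56) = 0xD7; 0x2C ⊕ 0xD7 = 0xFB.
So the input to E for block 2 is 0x56.

0x56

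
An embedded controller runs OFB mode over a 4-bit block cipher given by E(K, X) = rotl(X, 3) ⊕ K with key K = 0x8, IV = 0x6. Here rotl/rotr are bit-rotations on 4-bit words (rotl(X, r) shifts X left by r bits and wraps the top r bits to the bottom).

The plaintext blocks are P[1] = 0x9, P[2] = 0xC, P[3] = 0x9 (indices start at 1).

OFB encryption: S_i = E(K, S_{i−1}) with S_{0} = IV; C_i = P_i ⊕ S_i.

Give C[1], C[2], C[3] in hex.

C[1]: S = E(K, 0x6) = 0xB; 0x9 ⊕ 0xB = 0x2.
C[2]: S = E(K, 0xB) = 0x5; 0xC ⊕ 0x5 = 0x9.
C[3]: S = E(K, 0x5) = 0x2; 0x9 ⊕ 0x2 = 0xB.

C[1] = 0x2, C[2] = 0x9, C[3] = 0xB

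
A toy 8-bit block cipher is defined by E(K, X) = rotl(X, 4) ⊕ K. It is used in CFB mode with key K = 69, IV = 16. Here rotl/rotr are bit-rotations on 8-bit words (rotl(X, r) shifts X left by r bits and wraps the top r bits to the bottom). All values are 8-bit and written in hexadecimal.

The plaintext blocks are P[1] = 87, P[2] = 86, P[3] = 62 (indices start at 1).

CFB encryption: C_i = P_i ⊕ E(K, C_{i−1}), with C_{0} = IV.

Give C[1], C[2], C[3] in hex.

C[1]: E(K, 16) = 08; 87 ⊕ 08 = 8F.
C[2]: E(K, 8F) = 91; 86 ⊕ 91 = 17.
C[3]: E(K, 17) = 18; 62 ⊕ 18 = 7A.

C[1] = 8F, C[2] = 17, C[3] = 7A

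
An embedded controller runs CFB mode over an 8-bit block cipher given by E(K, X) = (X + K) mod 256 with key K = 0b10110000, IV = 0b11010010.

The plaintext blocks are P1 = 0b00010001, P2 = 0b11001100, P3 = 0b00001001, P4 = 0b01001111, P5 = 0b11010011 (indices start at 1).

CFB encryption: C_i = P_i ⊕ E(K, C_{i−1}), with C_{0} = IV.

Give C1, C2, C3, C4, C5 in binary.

C1: E(K, 0b11010010) = 0b10000010; 0b00010001 ⊕ 0b10000010 = 0b10010011.
C2: E(K, 0b10010011) = 0b01000011; 0b11001100 ⊕ 0b01000011 = 0b10001111.
C3: E(K, 0b10001111) = 0b00111111; 0b00001001 ⊕ 0b00111111 = 0b00110110.
C4: E(K, 0b00110110) = 0b11100110; 0b01001111 ⊕ 0b11100110 = 0b10101001.
C5: E(K, 0b10101001) = 0b01011001; 0b11010011 ⊕ 0b01011001 = 0b10001010.

C1 = 0b10010011, C2 = 0b10001111, C3 = 0b00110110, C4 = 0b10101001, C5 = 0b10001010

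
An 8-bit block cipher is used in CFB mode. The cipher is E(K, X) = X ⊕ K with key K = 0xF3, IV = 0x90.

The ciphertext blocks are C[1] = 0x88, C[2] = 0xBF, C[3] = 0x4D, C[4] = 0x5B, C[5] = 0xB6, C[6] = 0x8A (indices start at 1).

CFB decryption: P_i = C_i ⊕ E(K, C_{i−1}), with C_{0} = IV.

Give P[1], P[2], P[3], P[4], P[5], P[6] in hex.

P[1]: E(K, 0x90) = 0x63; 0x88 ⊕ 0x63 = 0xEB.
P[2]: E(K, 0x88) = 0x7B; 0xBF ⊕ 0x7B = 0xC4.
P[3]: E(K, 0xBF) = 0x4C; 0x4D ⊕ 0x4C = 0x01.
P[4]: E(K, 0x4D) = 0xBE; 0x5B ⊕ 0xBE = 0xE5.
P[5]: E(K, 0x5B) = 0xA8; 0xB6 ⊕ 0xA8 = 0x1E.
P[6]: E(K, 0xB6) = 0x45; 0x8A ⊕ 0x45 = 0xCF.

P[1] = 0xEB, P[2] = 0xC4, P[3] = 0x01, P[4] = 0xE5, P[5] = 0x1E, P[6] = 0xCF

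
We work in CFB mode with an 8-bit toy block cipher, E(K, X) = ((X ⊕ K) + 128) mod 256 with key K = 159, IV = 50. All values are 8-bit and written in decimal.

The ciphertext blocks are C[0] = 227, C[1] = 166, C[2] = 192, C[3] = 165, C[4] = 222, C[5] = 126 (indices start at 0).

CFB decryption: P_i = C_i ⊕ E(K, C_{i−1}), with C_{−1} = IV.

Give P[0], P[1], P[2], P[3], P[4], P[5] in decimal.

P[0]: E(K, 50) = 45; 227 ⊕ 45 = 206.
P[1]: E(K, 227) = 252; 166 ⊕ 252 = 90.
P[2]: E(K, 166) = 185; 192 ⊕ 185 = 121.
P[3]: E(K, 192) = 223; 165 ⊕ 223 = 122.
P[4]: E(K, 165) = 186; 222 ⊕ 186 = 100.
P[5]: E(K, 222) = 193; 126 ⊕ 193 = 191.

P[0] = 206, P[1] = 90, P[2] = 121, P[3] = 122, P[4] = 100, P[5] = 191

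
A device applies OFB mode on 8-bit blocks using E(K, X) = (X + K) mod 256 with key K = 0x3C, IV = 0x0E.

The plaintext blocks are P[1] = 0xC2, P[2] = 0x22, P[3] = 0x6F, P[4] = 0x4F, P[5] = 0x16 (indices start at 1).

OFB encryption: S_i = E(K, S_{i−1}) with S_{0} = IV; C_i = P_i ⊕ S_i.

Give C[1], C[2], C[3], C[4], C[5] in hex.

C[1] = 0x88, C[2] = 0xA4, C[3] = 0xAD, C[4] = 0xB1, C[5] = 0x2C

C[1]: S = E(K, 0x0E) = 0x4A; 0xC2 ⊕ 0x4A = 0x88.
C[2]: S = E(K, 0x4A) = 0x86; 0x22 ⊕ 0x86 = 0xA4.
C[3]: S = E(K, 0x86) = 0xC2; 0x6F ⊕ 0xC2 = 0xAD.
C[4]: S = E(K, 0xC2) = 0xFE; 0x4F ⊕ 0xFE = 0xB1.
C[5]: S = E(K, 0xFE) = 0x3A; 0x16 ⊕ 0x3A = 0x2C.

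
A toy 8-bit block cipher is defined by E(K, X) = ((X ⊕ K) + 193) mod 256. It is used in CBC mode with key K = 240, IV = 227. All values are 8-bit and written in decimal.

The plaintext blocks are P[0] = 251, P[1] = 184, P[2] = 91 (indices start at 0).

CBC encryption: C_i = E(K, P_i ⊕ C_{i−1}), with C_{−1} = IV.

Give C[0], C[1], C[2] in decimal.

C[0] = 169, C[1] = 162, C[2] = 202

C[0]: P[0] ⊕ 227 = 24; E(K, 24) = 169.
C[1]: P[1] ⊕ 169 = 17; E(K, 17) = 162.
C[2]: P[2] ⊕ 162 = 249; E(K, 249) = 202.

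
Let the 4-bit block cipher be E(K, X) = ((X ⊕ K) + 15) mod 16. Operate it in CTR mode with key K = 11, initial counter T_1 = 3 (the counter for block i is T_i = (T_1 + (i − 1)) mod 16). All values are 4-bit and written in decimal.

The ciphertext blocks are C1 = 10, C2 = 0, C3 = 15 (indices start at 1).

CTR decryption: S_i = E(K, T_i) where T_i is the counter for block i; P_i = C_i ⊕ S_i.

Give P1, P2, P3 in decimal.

P1: T = 3, S = E(K, T) = 7; 10 ⊕ 7 = 13.
P2: T = 4, S = E(K, T) = 14; 0 ⊕ 14 = 14.
P3: T = 5, S = E(K, T) = 13; 15 ⊕ 13 = 2.

P1 = 13, P2 = 14, P3 = 2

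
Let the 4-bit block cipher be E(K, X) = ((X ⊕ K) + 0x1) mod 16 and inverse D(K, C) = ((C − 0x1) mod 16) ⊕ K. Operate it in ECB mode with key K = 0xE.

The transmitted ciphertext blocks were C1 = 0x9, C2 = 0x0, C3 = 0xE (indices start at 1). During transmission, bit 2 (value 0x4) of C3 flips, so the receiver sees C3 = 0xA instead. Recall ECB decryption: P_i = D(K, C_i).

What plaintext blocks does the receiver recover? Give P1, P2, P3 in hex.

Only C3 changed, to 0xA. In ECB, a change in C_i affects only P_i. Decrypting the received ciphertext:
P1: D(K, 0x9) = 0x6.
P2: D(K, 0x0) = 0x1.
P3: D(K, 0xA) = 0x7.
Blocks that differ from the original plaintext: P3.

P1 = 0x6, P2 = 0x1, P3 = 0x7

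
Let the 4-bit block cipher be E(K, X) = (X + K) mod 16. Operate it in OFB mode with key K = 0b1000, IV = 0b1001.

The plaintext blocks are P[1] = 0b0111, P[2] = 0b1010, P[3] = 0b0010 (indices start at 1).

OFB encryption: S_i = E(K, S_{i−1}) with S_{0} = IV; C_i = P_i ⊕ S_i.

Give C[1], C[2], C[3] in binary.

C[1]: S = E(K, 0b1001) = 0b0001; 0b0111 ⊕ 0b0001 = 0b0110.
C[2]: S = E(K, 0b0001) = 0b1001; 0b1010 ⊕ 0b1001 = 0b0011.
C[3]: S = E(K, 0b1001) = 0b0001; 0b0010 ⊕ 0b0001 = 0b0011.

C[1] = 0b0110, C[2] = 0b0011, C[3] = 0b0011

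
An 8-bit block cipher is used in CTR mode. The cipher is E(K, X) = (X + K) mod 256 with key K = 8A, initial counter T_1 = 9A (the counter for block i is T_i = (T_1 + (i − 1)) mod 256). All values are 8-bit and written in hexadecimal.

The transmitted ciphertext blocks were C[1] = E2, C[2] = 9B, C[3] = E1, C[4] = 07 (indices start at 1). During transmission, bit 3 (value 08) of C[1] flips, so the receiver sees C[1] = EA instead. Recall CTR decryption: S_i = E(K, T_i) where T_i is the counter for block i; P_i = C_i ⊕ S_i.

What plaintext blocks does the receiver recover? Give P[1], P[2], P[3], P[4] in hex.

Only C[1] changed, to EA. In CTR, a change in C_i flips the same bit in P_i only; the keystream is unaffected. Decrypting the received ciphertext:
P[1]: T = 9A, S = E(K, T) = 24; EA ⊕ 24 = CE.
P[2]: T = 9B, S = E(K, T) = 25; 9B ⊕ 25 = BE.
P[3]: T = 9C, S = E(K, T) = 26; E1 ⊕ 26 = C7.
P[4]: T = 9D, S = E(K, T) = 27; 07 ⊕ 27 = 20.
Blocks that differ from the original plaintext: P[1].

P[1] = CE, P[2] = BE, P[3] = C7, P[4] = 20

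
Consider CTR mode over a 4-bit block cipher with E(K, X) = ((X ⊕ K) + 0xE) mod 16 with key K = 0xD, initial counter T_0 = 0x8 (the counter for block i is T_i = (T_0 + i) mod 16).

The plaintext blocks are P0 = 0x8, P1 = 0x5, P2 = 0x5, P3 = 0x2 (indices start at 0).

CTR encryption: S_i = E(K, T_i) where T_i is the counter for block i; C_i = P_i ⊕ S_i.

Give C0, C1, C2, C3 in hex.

C0 = 0xB, C1 = 0x7, C2 = 0x0, C3 = 0x6

C0: T = 0x8, S = E(K, T) = 0x3; 0x8 ⊕ 0x3 = 0xB.
C1: T = 0x9, S = E(K, T) = 0x2; 0x5 ⊕ 0x2 = 0x7.
C2: T = 0xA, S = E(K, T) = 0x5; 0x5 ⊕ 0x5 = 0x0.
C3: T = 0xB, S = E(K, T) = 0x4; 0x2 ⊕ 0x4 = 0x6.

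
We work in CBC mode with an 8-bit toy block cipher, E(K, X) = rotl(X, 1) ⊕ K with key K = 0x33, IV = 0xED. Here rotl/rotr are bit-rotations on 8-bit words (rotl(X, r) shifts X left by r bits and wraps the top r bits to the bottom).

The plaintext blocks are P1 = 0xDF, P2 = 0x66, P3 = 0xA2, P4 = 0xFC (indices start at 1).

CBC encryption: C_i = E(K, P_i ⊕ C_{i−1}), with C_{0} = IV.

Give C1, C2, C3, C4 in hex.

C1 = 0x57, C2 = 0x51, C3 = 0xD4, C4 = 0x63

C1: P1 ⊕ 0xED = 0x32; E(K, 0x32) = 0x57.
C2: P2 ⊕ 0x57 = 0x31; E(K, 0x31) = 0x51.
C3: P3 ⊕ 0x51 = 0xF3; E(K, 0xF3) = 0xD4.
C4: P4 ⊕ 0xD4 = 0x28; E(K, 0x28) = 0x63.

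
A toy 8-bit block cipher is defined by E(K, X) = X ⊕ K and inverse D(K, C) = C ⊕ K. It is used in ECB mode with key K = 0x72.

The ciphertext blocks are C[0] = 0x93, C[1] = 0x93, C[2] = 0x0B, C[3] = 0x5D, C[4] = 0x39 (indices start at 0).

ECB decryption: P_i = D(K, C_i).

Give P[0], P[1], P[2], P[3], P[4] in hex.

P[0] = 0xE1, P[1] = 0xE1, P[2] = 0x79, P[3] = 0x2F, P[4] = 0x4B

P[0]: D(K, 0x93) = 0xE1.
P[1]: D(K, 0x93) = 0xE1.
P[2]: D(K, 0x0B) = 0x79.
P[3]: D(K, 0x5D) = 0x2F.
P[4]: D(K, 0x39) = 0x4B.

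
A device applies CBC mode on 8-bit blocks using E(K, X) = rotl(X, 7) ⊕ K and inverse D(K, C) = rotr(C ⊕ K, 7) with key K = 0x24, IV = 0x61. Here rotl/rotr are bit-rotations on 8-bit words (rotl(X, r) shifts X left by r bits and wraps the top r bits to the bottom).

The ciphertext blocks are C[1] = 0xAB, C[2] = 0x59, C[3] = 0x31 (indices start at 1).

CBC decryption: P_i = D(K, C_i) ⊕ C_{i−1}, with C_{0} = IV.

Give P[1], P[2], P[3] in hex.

P[1] = 0x7E, P[2] = 0x51, P[3] = 0x73

P[1]: D(K, 0xAB) = 0x1F; 0x1F ⊕ 0x61 = 0x7E.
P[2]: D(K, 0x59) = 0xFA; 0xFA ⊕ 0xAB = 0x51.
P[3]: D(K, 0x31) = 0x2A; 0x2A ⊕ 0x59 = 0x73.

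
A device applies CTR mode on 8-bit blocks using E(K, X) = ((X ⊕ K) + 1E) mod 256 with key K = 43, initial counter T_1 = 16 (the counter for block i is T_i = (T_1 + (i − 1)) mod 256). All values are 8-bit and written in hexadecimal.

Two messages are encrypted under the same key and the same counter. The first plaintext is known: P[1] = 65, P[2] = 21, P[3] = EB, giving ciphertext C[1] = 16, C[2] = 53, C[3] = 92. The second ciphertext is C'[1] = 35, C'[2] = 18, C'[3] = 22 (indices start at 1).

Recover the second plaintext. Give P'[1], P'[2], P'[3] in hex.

In CTR with a reused counter, both messages share the same keystream S_i, so C_i ⊕ C'_i = P_i ⊕ P'_i and thus P'_i = P_i ⊕ C_i ⊕ C'_i.
P'[1]: 65 ⊕ 16 ⊕ 35 = 46.
P'[2]: 21 ⊕ 53 ⊕ 18 = 6A.
P'[3]: EB ⊕ 92 ⊕ 22 = 5B.

P'[1] = 46, P'[2] = 6A, P'[3] = 5B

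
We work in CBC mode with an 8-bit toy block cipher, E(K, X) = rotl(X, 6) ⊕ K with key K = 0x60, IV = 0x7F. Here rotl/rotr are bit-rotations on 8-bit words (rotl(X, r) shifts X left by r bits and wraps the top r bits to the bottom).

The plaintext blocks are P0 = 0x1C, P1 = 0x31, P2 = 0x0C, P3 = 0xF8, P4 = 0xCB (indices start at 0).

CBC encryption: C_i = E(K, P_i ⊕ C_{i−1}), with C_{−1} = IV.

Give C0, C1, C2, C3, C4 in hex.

C0: P0 ⊕ 0x7F = 0x63; E(K, 0x63) = 0xB8.
C1: P1 ⊕ 0xB8 = 0x89; E(K, 0x89) = 0x02.
C2: P2 ⊕ 0x02 = 0x0E; E(K, 0x0E) = 0xE3.
C3: P3 ⊕ 0xE3 = 0x1B; E(K, 0x1B) = 0xA6.
C4: P4 ⊕ 0xA6 = 0x6D; E(K, 0x6D) = 0x3B.

C0 = 0xB8, C1 = 0x02, C2 = 0xE3, C3 = 0xA6, C4 = 0x3B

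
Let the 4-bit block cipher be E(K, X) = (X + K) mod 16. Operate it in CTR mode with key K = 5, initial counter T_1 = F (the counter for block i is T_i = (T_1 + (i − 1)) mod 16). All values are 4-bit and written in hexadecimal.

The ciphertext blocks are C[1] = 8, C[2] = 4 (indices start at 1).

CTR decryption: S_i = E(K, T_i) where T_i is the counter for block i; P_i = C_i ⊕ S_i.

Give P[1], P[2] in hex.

P[1]: T = F, S = E(K, T) = 4; 8 ⊕ 4 = C.
P[2]: T = 0, S = E(K, T) = 5; 4 ⊕ 5 = 1.

P[1] = C, P[2] = 1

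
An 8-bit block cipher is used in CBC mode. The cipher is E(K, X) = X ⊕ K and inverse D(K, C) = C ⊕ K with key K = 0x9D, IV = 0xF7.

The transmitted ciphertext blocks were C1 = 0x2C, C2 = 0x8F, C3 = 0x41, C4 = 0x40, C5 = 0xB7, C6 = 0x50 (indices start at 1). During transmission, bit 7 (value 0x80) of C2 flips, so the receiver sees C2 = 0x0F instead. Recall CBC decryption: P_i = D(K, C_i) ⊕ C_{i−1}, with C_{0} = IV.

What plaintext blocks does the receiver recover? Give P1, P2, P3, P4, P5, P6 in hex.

P1 = 0x46, P2 = 0xBE, P3 = 0xD3, P4 = 0x9C, P5 = 0x6A, P6 = 0x7A

Only C2 changed, to 0x0F. In CBC, a change in C_i garbles P_i and flips the same bit in P_{i+1}. Decrypting the received ciphertext:
P1: D(K, 0x2C) = 0xB1; 0xB1 ⊕ 0xF7 = 0x46.
P2: D(K, 0x0F) = 0x92; 0x92 ⊕ 0x2C = 0xBE.
P3: D(K, 0x41) = 0xDC; 0xDC ⊕ 0x0F = 0xD3.
P4: D(K, 0x40) = 0xDD; 0xDD ⊕ 0x41 = 0x9C.
P5: D(K, 0xB7) = 0x2A; 0x2A ⊕ 0x40 = 0x6A.
P6: D(K, 0x50) = 0xCD; 0xCD ⊕ 0xB7 = 0x7A.
Blocks that differ from the original plaintext: P2, P3.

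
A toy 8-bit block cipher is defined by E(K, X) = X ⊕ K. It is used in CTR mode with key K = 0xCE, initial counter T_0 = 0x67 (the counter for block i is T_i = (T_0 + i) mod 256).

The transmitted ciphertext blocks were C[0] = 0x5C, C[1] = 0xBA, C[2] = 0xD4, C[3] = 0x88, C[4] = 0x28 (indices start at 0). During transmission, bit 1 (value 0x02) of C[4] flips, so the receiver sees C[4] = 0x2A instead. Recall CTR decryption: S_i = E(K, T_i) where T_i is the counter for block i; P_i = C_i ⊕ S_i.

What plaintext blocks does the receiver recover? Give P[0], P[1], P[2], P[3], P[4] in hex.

Only C[4] changed, to 0x2A. In CTR, a change in C_i flips the same bit in P_i only; the keystream is unaffected. Decrypting the received ciphertext:
P[0]: T = 0x67, S = E(K, T) = 0xA9; 0x5C ⊕ 0xA9 = 0xF5.
P[1]: T = 0x68, S = E(K, T) = 0xA6; 0xBA ⊕ 0xA6 = 0x1C.
P[2]: T = 0x69, S = E(K, T) = 0xA7; 0xD4 ⊕ 0xA7 = 0x73.
P[3]: T = 0x6A, S = E(K, T) = 0xA4; 0x88 ⊕ 0xA4 = 0x2C.
P[4]: T = 0x6B, S = E(K, T) = 0xA5; 0x2A ⊕ 0xA5 = 0x8F.
Blocks that differ from the original plaintext: P[4].

P[0] = 0xF5, P[1] = 0x1C, P[2] = 0x73, P[3] = 0x2C, P[4] = 0x8F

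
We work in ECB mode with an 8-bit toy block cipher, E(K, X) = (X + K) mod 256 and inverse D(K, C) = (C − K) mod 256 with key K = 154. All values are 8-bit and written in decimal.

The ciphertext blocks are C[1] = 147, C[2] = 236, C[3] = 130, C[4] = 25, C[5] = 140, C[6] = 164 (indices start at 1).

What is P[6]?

ECB decryption: P_i = D(K, C_i).
P[6]: D(K, 164) = 10.

P[6] = 10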